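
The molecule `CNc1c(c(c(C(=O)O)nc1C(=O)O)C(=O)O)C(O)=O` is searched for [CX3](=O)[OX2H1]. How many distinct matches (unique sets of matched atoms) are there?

4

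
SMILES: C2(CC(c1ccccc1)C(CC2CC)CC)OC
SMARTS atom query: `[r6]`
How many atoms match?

12

The query [r6] means: r6 matches atoms in a six-membered ring.
Check the 18 heavy atoms by environment: 6× C (in 6-ring) → match; 1× O (acyclic) → no; 5× C (acyclic) → no; 6× c (aromatic, in 6-ring) → match.
Summing the matching environments: 6 + 6 = 12 matching atoms.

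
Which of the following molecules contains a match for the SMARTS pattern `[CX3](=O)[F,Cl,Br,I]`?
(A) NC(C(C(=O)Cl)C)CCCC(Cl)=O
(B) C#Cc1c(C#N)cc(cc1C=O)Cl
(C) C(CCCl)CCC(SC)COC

[CX3](=O)[F,Cl,Br,I] describes a carbonyl carbon bonded to a halogen (an acyl halide).
(A) contains an acyl chloride (-C(=O)Cl), which satisfies every atom and bond constraint.
(B) has a chloro substituent but the Cl is not on a carbonyl carbon.
(C) has a chloro substituent but the Cl is not on a carbonyl carbon.
So the answer is (A).

A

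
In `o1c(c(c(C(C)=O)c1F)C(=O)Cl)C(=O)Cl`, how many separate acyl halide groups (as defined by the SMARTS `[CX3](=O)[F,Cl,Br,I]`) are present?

[CX3](=O)[F,Cl,Br,I] is the SMARTS for an acyl halide: a carbonyl carbon bonded to a halogen.
The molecule carries 2 separate instances of an acyl chloride (-C(=O)Cl) meeting every constraint; each maps to a distinct set of atoms, giving 2 matches.

2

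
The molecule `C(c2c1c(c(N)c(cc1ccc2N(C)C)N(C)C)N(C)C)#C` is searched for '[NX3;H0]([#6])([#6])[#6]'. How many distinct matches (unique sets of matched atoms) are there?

[NX3;H0]([#6])([#6])[#6] is the SMARTS for a tertiary amine: a trivalent nitrogen with no H, bonded to three carbons.
The molecule carries 3 separate instances of a dimethylamino group (-N(CH3)2) meeting every constraint; each maps to a distinct set of atoms, giving 3 matches.

3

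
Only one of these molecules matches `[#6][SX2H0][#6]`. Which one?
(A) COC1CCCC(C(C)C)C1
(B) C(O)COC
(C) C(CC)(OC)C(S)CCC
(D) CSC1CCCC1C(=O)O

D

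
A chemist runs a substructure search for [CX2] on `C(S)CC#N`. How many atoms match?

1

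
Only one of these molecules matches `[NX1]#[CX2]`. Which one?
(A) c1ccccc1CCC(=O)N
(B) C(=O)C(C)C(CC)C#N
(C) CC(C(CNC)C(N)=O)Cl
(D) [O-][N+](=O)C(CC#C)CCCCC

[NX1]#[CX2] describes a nitrogen triple-bonded to a two-connected carbon (a nitrile).
(A) has a primary amide (-C(=O)NH2) but the nitrogen is NX3, not NX1.
(B) contains a nitrile (-C#N), which satisfies every atom and bond constraint.
(C) has a primary amide (-C(=O)NH2) but the nitrogen is NX3, not NX1.
(D) has a nitro group (-[N+](=O)[O-]) but there is no C#N triple bond.
So the answer is (B).

B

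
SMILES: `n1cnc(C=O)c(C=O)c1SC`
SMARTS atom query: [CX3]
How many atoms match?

2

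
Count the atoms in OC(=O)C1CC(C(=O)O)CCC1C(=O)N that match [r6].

6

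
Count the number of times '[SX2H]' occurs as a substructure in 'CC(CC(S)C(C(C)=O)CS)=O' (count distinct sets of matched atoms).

[SX2H] is the SMARTS for a thiol: an aliphatic sulfur with two connections, one being H.
The molecule carries 2 separate instances of a thiol (-SH) meeting every constraint; each maps to a distinct set of atoms, giving 2 matches.

2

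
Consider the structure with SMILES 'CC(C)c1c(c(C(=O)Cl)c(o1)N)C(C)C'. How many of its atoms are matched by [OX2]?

The query [OX2] means: aliphatic oxygen with two total connections — ether, hydroxyl, or ester single-bond O.
Check the 15 heavy atoms by environment: 1× o (aromatic, X2) → no; 4× c (aromatic, X3) → no; 6× C (X4) → no; 1× N (X3) → no; 1× C (X3) → no; 1× O (X1) → no; 1× Cl (X1) → no.
No environment satisfies the query, so 0 matching atoms.

0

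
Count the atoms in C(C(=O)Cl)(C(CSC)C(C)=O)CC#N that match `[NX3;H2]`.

0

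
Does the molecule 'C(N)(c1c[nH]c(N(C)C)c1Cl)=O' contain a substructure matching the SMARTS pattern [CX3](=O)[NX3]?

Yes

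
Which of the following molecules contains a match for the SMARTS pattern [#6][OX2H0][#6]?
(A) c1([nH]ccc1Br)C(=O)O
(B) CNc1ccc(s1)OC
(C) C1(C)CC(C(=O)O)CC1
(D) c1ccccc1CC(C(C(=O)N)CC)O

[#6][OX2H0][#6] describes an aliphatic oxygen bridging two carbons with no H on the oxygen (an ether).
(A) has a carboxylic acid group (-C(=O)OH) but the -OH oxygen has H1; the =O is OX1, not OX2.
(B) contains a methoxy ether (-OCH3), which satisfies every atom and bond constraint.
(C) has a carboxylic acid group (-C(=O)OH) but the -OH oxygen has H1; the =O is OX1, not OX2.
(D) has a hydroxyl group (-OH) but the oxygen has H1, not H0 bridging two carbons.
So the answer is (B).

B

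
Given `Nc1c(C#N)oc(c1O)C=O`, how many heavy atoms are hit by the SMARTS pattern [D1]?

4

The query [D1] means: atom with exactly one heavy-atom neighbour (degree 1).
Check the 11 heavy atoms by environment: 1× o (aromatic, D2) → no; 4× c (aromatic, D3) → no; 2× C (D2) → no; 2× O (D1) → match; 2× N (D1) → match.
Summing the matching environments: 2 + 2 = 4 matching atoms.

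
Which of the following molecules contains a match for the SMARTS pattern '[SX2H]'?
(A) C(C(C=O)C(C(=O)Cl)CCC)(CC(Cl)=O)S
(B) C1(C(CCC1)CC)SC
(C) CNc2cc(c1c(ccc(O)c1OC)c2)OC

A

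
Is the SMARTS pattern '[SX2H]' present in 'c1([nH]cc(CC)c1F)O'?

No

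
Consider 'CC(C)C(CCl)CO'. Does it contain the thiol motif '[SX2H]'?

The pattern [SX2H] describes an aliphatic sulfur with two connections, one being H — a thiol.
The closest candidate here is a hydroxyl group (-OH), but it is an -OH, not an -SH. No other fragment satisfies the full query, so there is no match.

No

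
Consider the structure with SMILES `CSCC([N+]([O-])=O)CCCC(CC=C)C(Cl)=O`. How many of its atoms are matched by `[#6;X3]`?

The query [#6;X3] means: any carbon (aromatic or not) with three total connections.
Check the 17 heavy atoms by environment: 8× C (X4) → no; 3× C (X3) → match; 1× N (charge +1, X3) → no; 1× O (charge -1, X1) → no; 2× O (X1) → no; 1× Cl (X1) → no; 1× S (X2) → no.
That gives 3 matching atoms.

3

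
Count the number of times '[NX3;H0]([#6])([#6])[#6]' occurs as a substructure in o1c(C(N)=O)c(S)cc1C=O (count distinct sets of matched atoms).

0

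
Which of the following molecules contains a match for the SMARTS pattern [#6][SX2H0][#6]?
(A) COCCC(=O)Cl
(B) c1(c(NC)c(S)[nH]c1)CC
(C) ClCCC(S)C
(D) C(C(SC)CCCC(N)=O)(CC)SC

D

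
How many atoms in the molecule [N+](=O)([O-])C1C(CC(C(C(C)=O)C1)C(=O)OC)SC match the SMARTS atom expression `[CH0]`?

The query [CH0] means: aliphatic carbon with no attached hydrogen.
Check the 18 heavy atoms by environment: 4× C (H1) → no; 2× C (H2) → no; 1× S (H0) → no; 3× C (H3) → no; 2× C (H0) → match; 4× O (H0) → no; 1× N (charge +1, H0) → no; 1× O (charge -1, H0) → no.
That gives 2 matching atoms.

2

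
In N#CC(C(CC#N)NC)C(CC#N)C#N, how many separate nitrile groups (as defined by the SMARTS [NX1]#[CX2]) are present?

4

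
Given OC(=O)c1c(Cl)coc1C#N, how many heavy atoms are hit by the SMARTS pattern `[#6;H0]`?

5

The query [#6;H0] means: any carbon with no attached hydrogen.
Check the 11 heavy atoms by environment: 1× o (aromatic, H0) → no; 3× c (aromatic, H0) → match; 1× c (aromatic, H1) → no; 2× C (H0) → match; 1× N (H0) → no; 1× O (H0) → no; 1× O (H1) → no; 1× Cl (H0) → no.
Summing the matching environments: 3 + 2 = 5 matching atoms.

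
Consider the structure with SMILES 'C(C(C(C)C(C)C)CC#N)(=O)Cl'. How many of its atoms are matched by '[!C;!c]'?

The query [!C;!c] means: neither aliphatic nor aromatic carbon — same as [!#6].
Check the 12 heavy atoms by environment: 9× C → no; 1× O → match; 1× Cl → match; 1× N → match.
Summing the matching environments: 1 + 1 + 1 = 3 matching atoms.

3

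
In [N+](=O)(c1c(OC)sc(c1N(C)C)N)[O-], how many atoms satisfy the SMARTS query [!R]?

9

The query [!R] means: !R matches any atom not in a ring.
Check the 14 heavy atoms by environment: 1× s (aromatic, in 5-ring) → no; 4× c (aromatic, in 5-ring) → no; 2× N (acyclic) → match; 3× C (acyclic) → match; 2× O (acyclic) → match; 1× N (charge +1, acyclic) → match; 1× O (charge -1, acyclic) → match.
Summing the matching environments: 2 + 3 + 2 + 1 + 1 = 9 matching atoms.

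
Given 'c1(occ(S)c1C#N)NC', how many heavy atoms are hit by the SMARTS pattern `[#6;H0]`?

4

The query [#6;H0] means: any carbon with no attached hydrogen.
Check the 10 heavy atoms by environment: 1× o (aromatic, H0) → no; 3× c (aromatic, H0) → match; 1× c (aromatic, H1) → no; 1× C (H0) → match; 1× N (H0) → no; 1× N (H1) → no; 1× C (H3) → no; 1× S (H1) → no.
Summing the matching environments: 3 + 1 = 4 matching atoms.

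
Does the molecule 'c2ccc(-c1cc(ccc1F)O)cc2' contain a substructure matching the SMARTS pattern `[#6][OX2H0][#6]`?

The pattern [#6][OX2H0][#6] describes an aliphatic oxygen bridging two carbons with no H on the oxygen — an ether.
The closest candidate here is a hydroxyl group (-OH), but the oxygen has H1, not H0 bridging two carbons. No other fragment satisfies the full query, so there is no match.

No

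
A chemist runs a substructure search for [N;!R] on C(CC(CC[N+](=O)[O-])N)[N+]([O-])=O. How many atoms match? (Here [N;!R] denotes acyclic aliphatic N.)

The query [N;!R] means: aliphatic nitrogen not in a ring.
Check the 12 heavy atoms by environment: 5× C (acyclic) → no; 1× N (acyclic) → match; 2× N (charge +1, acyclic) → match; 2× O (charge -1, acyclic) → no; 2× O (acyclic) → no.
Summing the matching environments: 1 + 2 = 3 matching atoms.

3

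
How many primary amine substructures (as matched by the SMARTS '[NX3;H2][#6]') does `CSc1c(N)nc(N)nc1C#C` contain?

[NX3;H2][#6] is the SMARTS for a primary amine: a trivalent nitrogen with two H attached to carbon.
The molecule carries 2 separate instances of a primary amino group (-NH2) meeting every constraint; each maps to a distinct set of atoms, giving 2 matches.

2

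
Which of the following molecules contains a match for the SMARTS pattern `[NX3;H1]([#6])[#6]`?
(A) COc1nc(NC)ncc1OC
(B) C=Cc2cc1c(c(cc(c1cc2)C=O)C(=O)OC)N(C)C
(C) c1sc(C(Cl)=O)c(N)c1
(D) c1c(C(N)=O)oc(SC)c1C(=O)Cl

A

[NX3;H1]([#6])[#6] describes a trivalent nitrogen with one H, bonded to two carbons (a secondary amine).
(A) contains an N-methylamino group (-NHCH3), which satisfies every atom and bond constraint.
(B) has a dimethylamino group (-N(CH3)2) but the nitrogen has H0, not H1.
(C) has a primary amino group (-NH2) but the nitrogen has H2 and only one carbon neighbour.
(D) has a primary amide (-C(=O)NH2) but the -C(=O)NH2 nitrogen has H2, not H1.
So the answer is (A).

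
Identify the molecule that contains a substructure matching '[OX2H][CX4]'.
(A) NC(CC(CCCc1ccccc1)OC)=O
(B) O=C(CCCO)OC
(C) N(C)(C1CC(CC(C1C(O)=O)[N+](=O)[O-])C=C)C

B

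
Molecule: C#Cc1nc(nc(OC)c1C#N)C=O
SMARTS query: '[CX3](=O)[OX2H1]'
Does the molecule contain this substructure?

The pattern [CX3](=O)[OX2H1] describes an sp2 carbon double-bonded to O and single-bonded to an -OH oxygen — a carboxylic acid.
The closest candidate here is an aldehyde (-CHO), but there is no singly-bonded oxygen on the carbonyl carbon. No other fragment satisfies the full query, so there is no match.

No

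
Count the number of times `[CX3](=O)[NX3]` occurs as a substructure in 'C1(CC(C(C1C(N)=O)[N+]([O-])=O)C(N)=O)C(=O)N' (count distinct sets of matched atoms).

3

[CX3](=O)[NX3] is the SMARTS for an amide: a carbonyl carbon bonded to a trivalent nitrogen.
The molecule carries 3 separate instances of a primary amide (-C(=O)NH2) meeting every constraint; each maps to a distinct set of atoms, giving 3 matches.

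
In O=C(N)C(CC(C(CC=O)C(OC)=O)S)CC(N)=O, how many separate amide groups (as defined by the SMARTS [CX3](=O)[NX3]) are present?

[CX3](=O)[NX3] is the SMARTS for an amide: a carbonyl carbon bonded to a trivalent nitrogen.
The molecule carries 2 separate instances of a primary amide (-C(=O)NH2) meeting every constraint; each maps to a distinct set of atoms, giving 2 matches.

2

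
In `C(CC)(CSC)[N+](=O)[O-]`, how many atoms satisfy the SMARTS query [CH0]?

0

The query [CH0] means: aliphatic carbon with no attached hydrogen.
Check the 9 heavy atoms by environment: 2× C (H2) → no; 1× C (H1) → no; 1× S (H0) → no; 2× C (H3) → no; 1× N (charge +1, H0) → no; 1× O (charge -1, H0) → no; 1× O (H0) → no.
No environment satisfies the query, so 0 matching atoms.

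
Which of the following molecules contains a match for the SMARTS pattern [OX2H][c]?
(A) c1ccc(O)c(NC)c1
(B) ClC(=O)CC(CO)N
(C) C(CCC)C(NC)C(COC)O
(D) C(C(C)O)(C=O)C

A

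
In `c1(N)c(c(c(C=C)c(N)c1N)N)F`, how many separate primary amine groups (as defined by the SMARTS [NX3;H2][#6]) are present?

[NX3;H2][#6] is the SMARTS for a primary amine: a trivalent nitrogen with two H attached to carbon.
The molecule carries 4 separate instances of a primary amino group (-NH2) meeting every constraint; each maps to a distinct set of atoms, giving 4 matches.

4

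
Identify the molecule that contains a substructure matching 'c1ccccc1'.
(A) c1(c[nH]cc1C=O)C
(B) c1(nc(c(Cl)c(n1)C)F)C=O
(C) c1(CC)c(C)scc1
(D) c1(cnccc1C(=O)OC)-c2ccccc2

D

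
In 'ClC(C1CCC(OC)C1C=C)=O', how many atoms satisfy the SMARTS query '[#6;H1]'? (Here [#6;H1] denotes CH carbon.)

Check the 12 heavy atoms by environment: 3× C (H2) → no; 4× C (H1) → match; 1× C (H0) → no; 2× O (H0) → no; 1× Cl (H0) → no; 1× C (H3) → no.
That gives 4 matching atoms.

4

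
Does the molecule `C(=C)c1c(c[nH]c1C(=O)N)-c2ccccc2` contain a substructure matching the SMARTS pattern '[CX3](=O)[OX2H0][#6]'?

No

The pattern [CX3](=O)[OX2H0][#6] describes a carbonyl carbon bonded to an oxygen that is itself bonded to carbon (no H on that O) — an ester.
The closest candidate here is a primary amide (-C(=O)NH2), but the carbonyl is bonded to N, not to an O-C linkage. No other fragment satisfies the full query, so there is no match.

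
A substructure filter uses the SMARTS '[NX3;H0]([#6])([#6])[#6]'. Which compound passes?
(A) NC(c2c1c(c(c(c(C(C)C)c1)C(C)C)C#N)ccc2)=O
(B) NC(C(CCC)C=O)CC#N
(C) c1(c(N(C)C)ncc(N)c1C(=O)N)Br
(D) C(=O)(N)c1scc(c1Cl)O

[NX3;H0]([#6])([#6])[#6] describes a trivalent nitrogen with no H, bonded to three carbons (a tertiary amine).
(A) has a primary amide (-C(=O)NH2) but the amide nitrogen has H2 and only one carbon neighbour.
(B) has a primary amino group (-NH2) but the nitrogen has H2, not H0 with three carbons.
(C) contains a dimethylamino group (-N(CH3)2), which satisfies every atom and bond constraint.
(D) has a primary amide (-C(=O)NH2) but the amide nitrogen has H2 and only one carbon neighbour.
So the answer is (C).

C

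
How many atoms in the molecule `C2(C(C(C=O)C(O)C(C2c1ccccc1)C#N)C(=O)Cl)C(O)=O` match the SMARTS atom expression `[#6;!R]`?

Check the 23 heavy atoms by environment: 6× C (in 6-ring) → no; 4× C (acyclic) → match; 5× O (acyclic) → no; 1× N (acyclic) → no; 6× c (aromatic, in 6-ring) → no; 1× Cl (acyclic) → no.
That gives 4 matching atoms.

4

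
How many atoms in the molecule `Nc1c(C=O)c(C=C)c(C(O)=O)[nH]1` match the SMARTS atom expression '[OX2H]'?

1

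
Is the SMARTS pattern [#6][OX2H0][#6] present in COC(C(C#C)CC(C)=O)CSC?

Yes

The pattern [#6][OX2H0][#6] describes an aliphatic oxygen bridging two carbons with no H on the oxygen — an ether.
The molecule carries a methoxy ether (-OCH3), whose atoms satisfy every constraint of the query, so the pattern matches.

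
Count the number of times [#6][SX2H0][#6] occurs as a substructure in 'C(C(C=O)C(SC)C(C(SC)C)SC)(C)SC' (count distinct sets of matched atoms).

4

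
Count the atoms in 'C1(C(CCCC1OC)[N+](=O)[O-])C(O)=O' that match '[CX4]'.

7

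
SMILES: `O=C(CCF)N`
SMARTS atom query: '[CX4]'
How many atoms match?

2

Check the 6 heavy atoms by environment: 2× C (X4) → match; 1× F (X1) → no; 1× C (X3) → no; 1× O (X1) → no; 1× N (X3) → no.
That gives 2 matching atoms.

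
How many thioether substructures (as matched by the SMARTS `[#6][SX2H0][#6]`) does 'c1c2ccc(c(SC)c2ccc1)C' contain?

1

[#6][SX2H0][#6] is the SMARTS for a thioether: an aliphatic sulfur bridging two carbons with no H on the sulfur.
Exactly one fragment in the molecule meets all constraints, giving 1 match.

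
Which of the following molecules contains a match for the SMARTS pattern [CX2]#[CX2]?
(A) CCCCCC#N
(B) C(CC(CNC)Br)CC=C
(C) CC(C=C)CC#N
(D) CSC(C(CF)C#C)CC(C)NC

D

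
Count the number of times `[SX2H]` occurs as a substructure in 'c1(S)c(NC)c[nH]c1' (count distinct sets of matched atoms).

1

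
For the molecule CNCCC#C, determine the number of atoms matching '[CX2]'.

2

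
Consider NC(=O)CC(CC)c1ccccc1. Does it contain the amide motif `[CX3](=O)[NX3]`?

Yes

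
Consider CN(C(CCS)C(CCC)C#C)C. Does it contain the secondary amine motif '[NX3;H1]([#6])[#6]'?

The pattern [NX3;H1]([#6])[#6] describes a trivalent nitrogen with one H, bonded to two carbons — a secondary amine.
The closest candidate here is a dimethylamino group (-N(CH3)2), but the nitrogen has H0, not H1. No other fragment satisfies the full query, so there is no match.

No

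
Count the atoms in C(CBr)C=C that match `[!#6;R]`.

0

Check the 5 heavy atoms by environment: 4× C (acyclic) → no; 1× Br (acyclic) → no.
No environment satisfies the query, so 0 matching atoms.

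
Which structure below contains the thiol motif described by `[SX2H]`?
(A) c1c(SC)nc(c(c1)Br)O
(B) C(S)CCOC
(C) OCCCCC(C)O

[SX2H] describes an aliphatic sulfur with two connections, one being H (a thiol).
(A) has a hydroxyl group (-OH) but it is an -OH, not an -SH.
(B) contains a thiol (-SH), which satisfies every atom and bond constraint.
(C) has a hydroxyl group (-OH) but it is an -OH, not an -SH.
So the answer is (B).

B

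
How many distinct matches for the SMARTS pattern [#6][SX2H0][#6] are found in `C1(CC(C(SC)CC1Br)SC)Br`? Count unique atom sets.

[#6][SX2H0][#6] is the SMARTS for a thioether: an aliphatic sulfur bridging two carbons with no H on the sulfur.
The molecule carries 2 separate instances of a methylthio ether (-SCH3) meeting every constraint; each maps to a distinct set of atoms, giving 2 matches.

2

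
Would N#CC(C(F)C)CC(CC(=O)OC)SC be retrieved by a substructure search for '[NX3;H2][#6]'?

No

The pattern [NX3;H2][#6] describes a trivalent nitrogen with two H attached to carbon — a primary amine.
The closest candidate here is a nitrile (-C#N), but the nitrogen is NX1 (triple-bonded), not NX3 with two H. No other fragment satisfies the full query, so there is no match.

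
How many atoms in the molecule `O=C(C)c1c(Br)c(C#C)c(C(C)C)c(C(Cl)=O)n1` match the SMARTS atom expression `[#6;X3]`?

7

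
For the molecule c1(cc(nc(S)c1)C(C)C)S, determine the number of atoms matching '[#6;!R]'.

Check the 11 heavy atoms by environment: 1× n (aromatic, in 6-ring) → no; 5× c (aromatic, in 6-ring) → no; 3× C (acyclic) → match; 2× S (acyclic) → no.
That gives 3 matching atoms.

3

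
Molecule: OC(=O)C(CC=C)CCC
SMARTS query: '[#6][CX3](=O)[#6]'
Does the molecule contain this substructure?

No

The pattern [#6][CX3](=O)[#6] describes a carbonyl carbon (no H) flanked by two carbons — a ketone.
The closest candidate here is a carboxylic acid group (-C(=O)OH), but one neighbour of the carbonyl carbon is O, not C. No other fragment satisfies the full query, so there is no match.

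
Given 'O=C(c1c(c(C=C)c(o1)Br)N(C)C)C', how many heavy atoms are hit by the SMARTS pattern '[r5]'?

The query [r5] means: r5 matches atoms in a five-membered ring.
Check the 14 heavy atoms by environment: 1× o (aromatic, in 5-ring) → match; 4× c (aromatic, in 5-ring) → match; 1× N (acyclic) → no; 6× C (acyclic) → no; 1× Br (acyclic) → no; 1× O (acyclic) → no.
Summing the matching environments: 1 + 4 = 5 matching atoms.

5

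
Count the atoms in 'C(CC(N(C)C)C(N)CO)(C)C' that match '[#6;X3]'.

The query [#6;X3] means: any carbon (aromatic or not) with three total connections.
Check the 12 heavy atoms by environment: 9× C (X4) → no; 2× N (X3) → no; 1× O (X2) → no.
No environment satisfies the query, so 0 matching atoms.

0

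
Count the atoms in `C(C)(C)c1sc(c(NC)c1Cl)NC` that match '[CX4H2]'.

The query [CX4H2] means: sp3 carbon (X4) with exactly two hydrogens.
Check the 13 heavy atoms by environment: 1× s (aromatic, H0, X2) → no; 4× c (aromatic, H0, X3) → no; 1× C (H1, X4) → no; 4× C (H3, X4) → no; 1× Cl (H0, X1) → no; 2× N (H1, X3) → no.
No environment satisfies the query, so 0 matching atoms.

0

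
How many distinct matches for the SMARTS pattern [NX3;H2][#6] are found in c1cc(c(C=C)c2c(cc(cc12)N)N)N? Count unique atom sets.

3

[NX3;H2][#6] is the SMARTS for a primary amine: a trivalent nitrogen with two H attached to carbon.
The molecule carries 3 separate instances of a primary amino group (-NH2) meeting every constraint; each maps to a distinct set of atoms, giving 3 matches.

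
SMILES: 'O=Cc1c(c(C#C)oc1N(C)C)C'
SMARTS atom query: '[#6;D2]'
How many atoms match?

Check the 13 heavy atoms by environment: 1× o (aromatic, D2) → no; 4× c (aromatic, D3) → no; 2× C (D2) → match; 1× O (D1) → no; 4× C (D1) → no; 1× N (D3) → no.
That gives 2 matching atoms.

2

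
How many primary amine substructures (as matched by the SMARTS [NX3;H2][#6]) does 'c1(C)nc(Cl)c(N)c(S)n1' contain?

1

[NX3;H2][#6] is the SMARTS for a primary amine: a trivalent nitrogen with two H attached to carbon.
Exactly one fragment in the molecule meets all constraints, giving 1 match.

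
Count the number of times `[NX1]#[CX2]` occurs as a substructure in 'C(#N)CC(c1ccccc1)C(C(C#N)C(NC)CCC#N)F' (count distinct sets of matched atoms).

3

[NX1]#[CX2] is the SMARTS for a nitrile: a nitrogen triple-bonded to a two-connected carbon.
The molecule carries 3 separate instances of a nitrile (-C#N) meeting every constraint; each maps to a distinct set of atoms, giving 3 matches.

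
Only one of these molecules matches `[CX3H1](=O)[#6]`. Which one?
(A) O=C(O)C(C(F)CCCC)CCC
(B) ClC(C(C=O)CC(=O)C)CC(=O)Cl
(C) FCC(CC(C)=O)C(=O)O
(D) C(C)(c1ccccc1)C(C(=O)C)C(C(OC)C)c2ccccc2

B

[CX3H1](=O)[#6] describes an sp2 carbon with one H, double-bonded to O and single-bonded to carbon (an aldehyde).
(A) has a carboxylic acid group (-C(=O)OH) but the carbonyl carbon has H0 and is bonded to O, not H1.
(B) contains an aldehyde (-CHO), which satisfies every atom and bond constraint.
(C) has an acetyl/ketone group (-C(=O)CH3) but the carbonyl carbon has H0 (two carbon neighbours), not H1.
(D) has an acetyl/ketone group (-C(=O)CH3) but the carbonyl carbon has H0 (two carbon neighbours), not H1.
So the answer is (B).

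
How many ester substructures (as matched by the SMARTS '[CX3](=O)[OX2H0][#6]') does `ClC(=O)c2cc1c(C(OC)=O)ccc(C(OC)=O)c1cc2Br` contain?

[CX3](=O)[OX2H0][#6] is the SMARTS for an ester: a carbonyl carbon bonded to an oxygen that is itself bonded to carbon (no H on that O).
The molecule carries 2 separate instances of a methyl-ester group (-C(=O)OCH3) meeting every constraint; each maps to a distinct set of atoms, giving 2 matches.

2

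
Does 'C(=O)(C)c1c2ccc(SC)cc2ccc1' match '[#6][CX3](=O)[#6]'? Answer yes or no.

Yes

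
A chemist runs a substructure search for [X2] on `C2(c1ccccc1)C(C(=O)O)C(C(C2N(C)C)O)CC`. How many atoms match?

The query [X2] means: any atom with exactly two total connections (bonds + H).
Check the 20 heavy atoms by environment: 9× C (X4) → no; 6× c (aromatic, X3) → no; 1× N (X3) → no; 2× O (X2) → match; 1× C (X3) → no; 1× O (X1) → no.
That gives 2 matching atoms.

2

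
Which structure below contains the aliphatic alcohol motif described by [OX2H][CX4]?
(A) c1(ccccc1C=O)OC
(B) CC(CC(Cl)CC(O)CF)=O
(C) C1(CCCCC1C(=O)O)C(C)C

[OX2H][CX4] describes a hydroxyl oxygen bound to an sp3 (X4) carbon (an aliphatic alcohol).
(A) has a methoxy ether (-OCH3) but the oxygen has H0 (ether), not H1.
(B) contains a hydroxyl group (-OH), which satisfies every atom and bond constraint.
(C) has a carboxylic acid group (-C(=O)OH) but the -OH is on a CX3 carbonyl carbon, not a CX4 carbon.
So the answer is (B).

B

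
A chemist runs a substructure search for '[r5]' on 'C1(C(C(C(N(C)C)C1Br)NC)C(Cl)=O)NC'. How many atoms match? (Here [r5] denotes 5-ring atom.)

The query [r5] means: r5 matches atoms in a five-membered ring.
Check the 16 heavy atoms by environment: 5× C (in 5-ring) → match; 1× Br (acyclic) → no; 5× C (acyclic) → no; 1× O (acyclic) → no; 1× Cl (acyclic) → no; 3× N (acyclic) → no.
That gives 5 matching atoms.

5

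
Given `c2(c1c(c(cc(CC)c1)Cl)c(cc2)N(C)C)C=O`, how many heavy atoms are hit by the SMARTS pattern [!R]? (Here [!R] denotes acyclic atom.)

8

Check the 18 heavy atoms by environment: 10× c (aromatic, in 6-ring) → no; 5× C (acyclic) → match; 1× N (acyclic) → match; 1× O (acyclic) → match; 1× Cl (acyclic) → match.
Summing the matching environments: 5 + 1 + 1 + 1 = 8 matching atoms.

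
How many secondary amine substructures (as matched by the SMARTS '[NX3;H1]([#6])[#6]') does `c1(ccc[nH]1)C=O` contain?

0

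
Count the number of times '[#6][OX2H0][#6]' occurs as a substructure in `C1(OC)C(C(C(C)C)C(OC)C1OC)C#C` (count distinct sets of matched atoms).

3

[#6][OX2H0][#6] is the SMARTS for an ether: an aliphatic oxygen bridging two carbons with no H on the oxygen.
The molecule carries 3 separate instances of a methoxy ether (-OCH3) meeting every constraint; each maps to a distinct set of atoms, giving 3 matches.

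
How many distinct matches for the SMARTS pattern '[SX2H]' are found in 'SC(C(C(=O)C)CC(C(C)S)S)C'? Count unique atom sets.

3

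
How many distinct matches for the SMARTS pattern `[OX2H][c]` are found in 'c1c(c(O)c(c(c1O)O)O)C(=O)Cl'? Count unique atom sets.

[OX2H][c] is the SMARTS for a phenol: a hydroxyl oxygen attached to an aromatic carbon.
The molecule carries 4 separate instances of a hydroxyl group (-OH) meeting every constraint; each maps to a distinct set of atoms, giving 4 matches.

4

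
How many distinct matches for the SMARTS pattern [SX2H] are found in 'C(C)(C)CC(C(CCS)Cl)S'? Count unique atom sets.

2

[SX2H] is the SMARTS for a thiol: an aliphatic sulfur with two connections, one being H.
The molecule carries 2 separate instances of a thiol (-SH) meeting every constraint; each maps to a distinct set of atoms, giving 2 matches.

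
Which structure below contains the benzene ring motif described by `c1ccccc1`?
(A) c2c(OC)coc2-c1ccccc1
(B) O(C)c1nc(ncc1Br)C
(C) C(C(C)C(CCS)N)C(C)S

c1ccccc1 describes six aromatic carbons in a ring (a benzene ring).
(A) contains a phenyl ring, which satisfies every atom and bond constraint.
(B) has a methyl group (-CH3) but no six-membered all-carbon aromatic ring is present.
(C) has a methyl group (-CH3) but no six-membered all-carbon aromatic ring is present.
So the answer is (A).

A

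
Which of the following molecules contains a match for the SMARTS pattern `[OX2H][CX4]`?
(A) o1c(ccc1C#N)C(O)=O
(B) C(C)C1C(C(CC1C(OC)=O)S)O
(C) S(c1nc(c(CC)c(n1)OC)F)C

B

[OX2H][CX4] describes a hydroxyl oxygen bound to an sp3 (X4) carbon (an aliphatic alcohol).
(A) has a carboxylic acid group (-C(=O)OH) but the -OH is on a CX3 carbonyl carbon, not a CX4 carbon.
(B) contains a hydroxyl group (-OH), which satisfies every atom and bond constraint.
(C) has a methoxy ether (-OCH3) but the oxygen has H0 (ether), not H1.
So the answer is (B).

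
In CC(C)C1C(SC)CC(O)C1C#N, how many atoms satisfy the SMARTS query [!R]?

8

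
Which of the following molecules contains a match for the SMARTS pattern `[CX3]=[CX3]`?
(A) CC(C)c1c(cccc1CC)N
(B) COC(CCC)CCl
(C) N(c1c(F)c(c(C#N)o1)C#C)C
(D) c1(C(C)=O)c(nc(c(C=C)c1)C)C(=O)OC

D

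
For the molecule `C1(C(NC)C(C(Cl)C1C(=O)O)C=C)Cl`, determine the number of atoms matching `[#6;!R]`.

4

The query [#6;!R] means: carbon not in any ring.
Check the 14 heavy atoms by environment: 5× C (in 5-ring) → no; 1× N (acyclic) → no; 4× C (acyclic) → match; 2× Cl (acyclic) → no; 2× O (acyclic) → no.
That gives 4 matching atoms.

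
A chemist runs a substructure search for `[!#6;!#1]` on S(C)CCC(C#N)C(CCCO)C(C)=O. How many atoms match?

Check the 15 heavy atoms by environment: 11× C → no; 2× O → match; 1× S → match; 1× N → match.
Summing the matching environments: 2 + 1 + 1 = 4 matching atoms.

4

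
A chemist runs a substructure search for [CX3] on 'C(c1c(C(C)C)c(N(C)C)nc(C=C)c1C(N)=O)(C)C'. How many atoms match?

3

Check the 20 heavy atoms by environment: 1× n (aromatic, X2) → no; 5× c (aromatic, X3) → no; 8× C (X4) → no; 3× C (X3) → match; 1× O (X1) → no; 2× N (X3) → no.
That gives 3 matching atoms.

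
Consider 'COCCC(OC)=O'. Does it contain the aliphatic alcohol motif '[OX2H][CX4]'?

No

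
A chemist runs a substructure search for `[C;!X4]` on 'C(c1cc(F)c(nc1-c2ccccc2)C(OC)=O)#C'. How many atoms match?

The query [C;!X4] means: aliphatic carbon that does not have four total connections.
Check the 19 heavy atoms by environment: 1× n (aromatic, X2) → no; 11× c (aromatic, X3) → no; 2× C (X2) → match; 1× F (X1) → no; 1× C (X3) → match; 1× O (X1) → no; 1× O (X2) → no; 1× C (X4) → no.
Summing the matching environments: 2 + 1 = 3 matching atoms.

3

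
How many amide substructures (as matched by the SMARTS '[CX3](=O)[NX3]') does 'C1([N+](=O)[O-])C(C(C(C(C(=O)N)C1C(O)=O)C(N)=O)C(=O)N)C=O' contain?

3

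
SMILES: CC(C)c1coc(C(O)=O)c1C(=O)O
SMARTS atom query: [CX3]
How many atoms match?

Check the 14 heavy atoms by environment: 1× o (aromatic, X2) → no; 4× c (aromatic, X3) → no; 2× C (X3) → match; 2× O (X1) → no; 2× O (X2) → no; 3× C (X4) → no.
That gives 2 matching atoms.

2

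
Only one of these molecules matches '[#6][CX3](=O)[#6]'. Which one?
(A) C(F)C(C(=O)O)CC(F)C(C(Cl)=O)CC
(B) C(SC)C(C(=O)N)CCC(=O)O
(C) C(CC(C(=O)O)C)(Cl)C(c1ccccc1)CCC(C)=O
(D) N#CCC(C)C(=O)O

[#6][CX3](=O)[#6] describes a carbonyl carbon (no H) flanked by two carbons (a ketone).
(A) has a carboxylic acid group (-C(=O)OH) but one neighbour of the carbonyl carbon is O, not C.
(B) has a carboxylic acid group (-C(=O)OH) but one neighbour of the carbonyl carbon is O, not C.
(C) contains an acetyl/ketone group (-C(=O)CH3), which satisfies every atom and bond constraint.
(D) has a carboxylic acid group (-C(=O)OH) but one neighbour of the carbonyl carbon is O, not C.
So the answer is (C).

C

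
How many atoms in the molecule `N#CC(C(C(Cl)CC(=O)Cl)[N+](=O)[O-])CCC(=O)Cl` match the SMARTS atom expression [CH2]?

3

Check the 18 heavy atoms by environment: 3× C (H2) → match; 3× C (H1) → no; 3× C (H0) → no; 3× O (H0) → no; 3× Cl (H0) → no; 1× N (H0) → no; 1× N (charge +1, H0) → no; 1× O (charge -1, H0) → no.
That gives 3 matching atoms.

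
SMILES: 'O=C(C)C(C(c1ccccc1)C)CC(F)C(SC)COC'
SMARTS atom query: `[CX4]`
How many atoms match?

The query [CX4] means: C with X4: aliphatic carbon with exactly 4 total connections (bonds + H).
Check the 21 heavy atoms by environment: 10× C (X4) → match; 1× S (X2) → no; 1× F (X1) → no; 6× c (aromatic, X3) → no; 1× O (X2) → no; 1× C (X3) → no; 1× O (X1) → no.
That gives 10 matching atoms.

10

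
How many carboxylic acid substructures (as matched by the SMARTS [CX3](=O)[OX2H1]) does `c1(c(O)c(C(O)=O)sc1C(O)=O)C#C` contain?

2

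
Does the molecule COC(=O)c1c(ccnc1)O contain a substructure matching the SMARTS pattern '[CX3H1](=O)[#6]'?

No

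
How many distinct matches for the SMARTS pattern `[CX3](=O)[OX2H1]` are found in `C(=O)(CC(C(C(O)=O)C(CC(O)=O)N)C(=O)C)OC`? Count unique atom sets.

2

[CX3](=O)[OX2H1] is the SMARTS for a carboxylic acid: an sp2 carbon double-bonded to O and single-bonded to an -OH oxygen.
The molecule carries 2 separate instances of a carboxylic acid group (-C(=O)OH) meeting every constraint; each maps to a distinct set of atoms, giving 2 matches.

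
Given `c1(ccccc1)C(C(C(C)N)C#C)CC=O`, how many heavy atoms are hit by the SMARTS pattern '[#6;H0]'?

2

The query [#6;H0] means: any carbon with no attached hydrogen.
Check the 16 heavy atoms by environment: 1× C (H3) → no; 5× C (H1) → no; 1× C (H2) → no; 1× c (aromatic, H0) → match; 5× c (aromatic, H1) → no; 1× C (H0) → match; 1× O (H0) → no; 1× N (H2) → no.
Summing the matching environments: 1 + 1 = 2 matching atoms.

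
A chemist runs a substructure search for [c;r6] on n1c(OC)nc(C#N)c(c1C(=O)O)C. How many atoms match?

4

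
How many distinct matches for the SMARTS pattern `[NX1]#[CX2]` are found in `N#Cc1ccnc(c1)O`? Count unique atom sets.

1

[NX1]#[CX2] is the SMARTS for a nitrile: a nitrogen triple-bonded to a two-connected carbon.
Exactly one fragment in the molecule meets all constraints, giving 1 match.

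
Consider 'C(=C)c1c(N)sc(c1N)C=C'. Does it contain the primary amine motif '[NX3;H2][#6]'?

Yes

The pattern [NX3;H2][#6] describes a trivalent nitrogen with two H attached to carbon — a primary amine.
The molecule carries a primary amino group (-NH2), whose atoms satisfy every constraint of the query, so the pattern matches.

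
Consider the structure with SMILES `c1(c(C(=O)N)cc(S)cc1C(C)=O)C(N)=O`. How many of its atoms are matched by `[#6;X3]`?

9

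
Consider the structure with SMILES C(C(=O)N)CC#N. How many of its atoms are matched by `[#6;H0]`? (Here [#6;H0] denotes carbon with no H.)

Check the 7 heavy atoms by environment: 2× C (H2) → no; 2× C (H0) → match; 1× O (H0) → no; 1× N (H2) → no; 1× N (H0) → no.
That gives 2 matching atoms.

2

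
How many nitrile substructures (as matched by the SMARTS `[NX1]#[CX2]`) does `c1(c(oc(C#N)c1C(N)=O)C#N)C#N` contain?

3

[NX1]#[CX2] is the SMARTS for a nitrile: a nitrogen triple-bonded to a two-connected carbon.
The molecule carries 3 separate instances of a nitrile (-C#N) meeting every constraint; each maps to a distinct set of atoms, giving 3 matches.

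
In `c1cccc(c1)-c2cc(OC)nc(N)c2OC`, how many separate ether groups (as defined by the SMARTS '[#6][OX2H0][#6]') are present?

[#6][OX2H0][#6] is the SMARTS for an ether: an aliphatic oxygen bridging two carbons with no H on the oxygen.
The molecule carries 2 separate instances of a methoxy ether (-OCH3) meeting every constraint; each maps to a distinct set of atoms, giving 2 matches.

2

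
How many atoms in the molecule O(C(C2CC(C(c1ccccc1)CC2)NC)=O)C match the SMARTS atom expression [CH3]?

2

The query [CH3] means: aliphatic carbon with exactly three hydrogens.
Check the 18 heavy atoms by environment: 3× C (H2) → no; 3× C (H1) → no; 1× c (aromatic, H0) → no; 5× c (aromatic, H1) → no; 1× C (H0) → no; 2× O (H0) → no; 2× C (H3) → match; 1× N (H1) → no.
That gives 2 matching atoms.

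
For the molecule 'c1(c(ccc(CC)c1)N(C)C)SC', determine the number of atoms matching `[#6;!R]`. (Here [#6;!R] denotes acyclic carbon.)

5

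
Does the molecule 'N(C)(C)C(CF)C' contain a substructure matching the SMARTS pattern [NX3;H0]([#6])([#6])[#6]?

Yes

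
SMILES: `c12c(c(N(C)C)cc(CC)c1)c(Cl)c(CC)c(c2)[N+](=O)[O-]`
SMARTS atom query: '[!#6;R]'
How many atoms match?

0

The query [!#6;R] means: non-carbon atom that is part of a ring.
Check the 21 heavy atoms by environment: 10× c (aromatic, in 6-ring) → no; 1× N (charge +1, acyclic) → no; 1× O (charge -1, acyclic) → no; 1× O (acyclic) → no; 6× C (acyclic) → no; 1× Cl (acyclic) → no; 1× N (acyclic) → no.
No environment satisfies the query, so 0 matching atoms.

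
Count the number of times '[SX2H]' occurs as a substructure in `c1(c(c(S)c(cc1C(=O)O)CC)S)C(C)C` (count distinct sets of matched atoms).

[SX2H] is the SMARTS for a thiol: an aliphatic sulfur with two connections, one being H.
The molecule carries 2 separate instances of a thiol (-SH) meeting every constraint; each maps to a distinct set of atoms, giving 2 matches.

2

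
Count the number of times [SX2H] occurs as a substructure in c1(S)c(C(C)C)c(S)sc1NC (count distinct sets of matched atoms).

[SX2H] is the SMARTS for a thiol: an aliphatic sulfur with two connections, one being H.
The molecule carries 2 separate instances of a thiol (-SH) meeting every constraint; each maps to a distinct set of atoms, giving 2 matches.

2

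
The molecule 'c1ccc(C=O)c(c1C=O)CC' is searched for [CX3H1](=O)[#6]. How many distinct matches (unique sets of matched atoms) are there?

2

[CX3H1](=O)[#6] is the SMARTS for an aldehyde: an sp2 carbon with one H, double-bonded to O and single-bonded to carbon.
The molecule carries 2 separate instances of an aldehyde (-CHO) meeting every constraint; each maps to a distinct set of atoms, giving 2 matches.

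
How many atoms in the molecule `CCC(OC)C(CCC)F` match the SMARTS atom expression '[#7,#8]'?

1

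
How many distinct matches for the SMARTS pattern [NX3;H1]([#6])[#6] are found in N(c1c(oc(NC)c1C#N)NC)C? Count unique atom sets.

[NX3;H1]([#6])[#6] is the SMARTS for a secondary amine: a trivalent nitrogen with one H, bonded to two carbons.
The molecule carries 3 separate instances of an N-methylamino group (-NHCH3) meeting every constraint; each maps to a distinct set of atoms, giving 3 matches.

3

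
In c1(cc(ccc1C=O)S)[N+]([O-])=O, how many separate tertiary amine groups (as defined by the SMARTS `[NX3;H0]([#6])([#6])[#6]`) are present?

0

[NX3;H0]([#6])([#6])[#6] is the SMARTS for a tertiary amine: a trivalent nitrogen with no H, bonded to three carbons.
No fragment in the molecule satisfies every constraint, giving 0 matches.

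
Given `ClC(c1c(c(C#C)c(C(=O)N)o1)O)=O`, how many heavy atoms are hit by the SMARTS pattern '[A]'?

9

The query [A] means: A matches any aliphatic (non-aromatic) heavy atom.
Check the 14 heavy atoms by environment: 1× o (aromatic) → no; 4× c (aromatic) → no; 3× O → match; 4× C → match; 1× N → match; 1× Cl → match.
Summing the matching environments: 3 + 4 + 1 + 1 = 9 matching atoms.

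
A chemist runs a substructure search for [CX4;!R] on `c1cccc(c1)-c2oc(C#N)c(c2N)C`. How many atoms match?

The query [CX4;!R] means: aliphatic carbon with four total connections, not in a ring.
Check the 15 heavy atoms by environment: 1× o (aromatic, X2, in 5-ring) → no; 4× c (aromatic, X3, in 5-ring) → no; 6× c (aromatic, X3, in 6-ring) → no; 1× C (X4, acyclic) → match; 1× N (X3, acyclic) → no; 1× C (X2, acyclic) → no; 1× N (X1, acyclic) → no.
That gives 1 matching atom.

1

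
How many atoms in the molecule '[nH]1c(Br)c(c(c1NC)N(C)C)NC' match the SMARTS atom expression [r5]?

The query [r5] means: r5 matches atoms in a five-membered ring.
Check the 13 heavy atoms by environment: 1× n (aromatic, in 5-ring) → match; 4× c (aromatic, in 5-ring) → match; 3× N (acyclic) → no; 4× C (acyclic) → no; 1× Br (acyclic) → no.
Summing the matching environments: 1 + 4 = 5 matching atoms.

5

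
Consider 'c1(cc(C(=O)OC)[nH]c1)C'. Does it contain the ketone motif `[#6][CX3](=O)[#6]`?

No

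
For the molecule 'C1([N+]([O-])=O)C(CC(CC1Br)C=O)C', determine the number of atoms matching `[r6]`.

6

The query [r6] means: r6 matches atoms in a six-membered ring.
Check the 13 heavy atoms by environment: 6× C (in 6-ring) → match; 2× C (acyclic) → no; 1× N (charge +1, acyclic) → no; 1× O (charge -1, acyclic) → no; 2× O (acyclic) → no; 1× Br (acyclic) → no.
That gives 6 matching atoms.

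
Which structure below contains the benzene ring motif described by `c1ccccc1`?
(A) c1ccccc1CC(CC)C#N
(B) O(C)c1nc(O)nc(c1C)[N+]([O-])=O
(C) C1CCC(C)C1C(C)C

A

c1ccccc1 describes six aromatic carbons in a ring (a benzene ring).
(A) contains a phenyl ring, which satisfies every atom and bond constraint.
(B) has a methyl group (-CH3) but no six-membered all-carbon aromatic ring is present.
(C) has a methyl group (-CH3) but no six-membered all-carbon aromatic ring is present.
So the answer is (A).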